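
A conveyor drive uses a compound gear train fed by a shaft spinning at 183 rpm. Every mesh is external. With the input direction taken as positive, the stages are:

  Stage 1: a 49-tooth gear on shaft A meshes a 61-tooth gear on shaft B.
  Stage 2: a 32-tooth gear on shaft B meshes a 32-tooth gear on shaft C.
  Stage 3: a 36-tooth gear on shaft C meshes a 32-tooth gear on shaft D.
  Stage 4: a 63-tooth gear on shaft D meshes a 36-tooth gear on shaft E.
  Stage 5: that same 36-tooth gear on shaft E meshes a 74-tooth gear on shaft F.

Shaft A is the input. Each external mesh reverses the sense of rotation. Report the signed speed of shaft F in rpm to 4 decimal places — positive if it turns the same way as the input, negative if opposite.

Stage 1 [49T→61T]: ω = 183.0000×49/61 = 147.0000 rpm, dir flips to −; running = −147.0000
Stage 2 [32T→32T]: ω = 147.0000×32/32 = 147.0000 rpm, dir flips to +; running = +147.0000
Stage 3 [36T→32T]: ω = 147.0000×36/32 = 165.3750 rpm, dir flips to −; running = −165.3750
Stage 4 [63T→36T]: ω = 165.3750×63/36 = 289.4062 rpm, dir flips to +; running = +289.4062
Stage 5 [36T→74T]: ω = 289.4062×36/74 = 140.7922 rpm, dir flips to −; running = −140.7922

-140.7922 rpm (opposite to input, |ω| = 140.7922 rpm)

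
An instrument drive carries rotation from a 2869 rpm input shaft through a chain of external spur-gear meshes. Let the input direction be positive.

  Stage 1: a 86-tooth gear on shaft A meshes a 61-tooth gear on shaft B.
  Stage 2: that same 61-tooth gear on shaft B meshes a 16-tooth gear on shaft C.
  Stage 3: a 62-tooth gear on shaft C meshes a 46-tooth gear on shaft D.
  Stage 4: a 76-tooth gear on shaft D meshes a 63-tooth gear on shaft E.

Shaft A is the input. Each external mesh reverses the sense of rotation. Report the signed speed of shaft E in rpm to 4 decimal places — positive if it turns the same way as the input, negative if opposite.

Stage 1 [86T→61T]: ω = 2869.0000×86/61 = 4044.8197 rpm, dir flips to −; running = −4044.8197
Stage 2 [61T→16T]: ω = 4044.8197×61/16 = 15420.8750 rpm, dir flips to +; running = +15420.8750
Stage 3 [62T→46T]: ω = 15420.8750×62/46 = 20784.6576 rpm, dir flips to −; running = −20784.6576
Stage 4 [76T→63T]: ω = 20784.6576×76/63 = 25073.5552 rpm, dir flips to +; running = +25073.5552

+25073.5552 rpm (same as input, |ω| = 25073.5552 rpm)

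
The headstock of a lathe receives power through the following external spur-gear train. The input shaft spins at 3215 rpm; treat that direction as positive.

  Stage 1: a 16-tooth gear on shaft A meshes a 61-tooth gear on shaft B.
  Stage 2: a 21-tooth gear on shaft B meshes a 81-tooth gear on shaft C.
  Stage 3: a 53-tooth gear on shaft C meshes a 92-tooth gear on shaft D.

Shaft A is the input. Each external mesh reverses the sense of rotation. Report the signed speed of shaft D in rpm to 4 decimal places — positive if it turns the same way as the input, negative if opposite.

-125.9486 rpm (opposite to input, |ω| = 125.9486 rpm)

Stage 1 [16T→61T]: ω = 3215.0000×16/61 = 843.2787 rpm, dir flips to −; running = −843.2787
Stage 2 [21T→81T]: ω = 843.2787×21/81 = 218.6278 rpm, dir flips to +; running = +218.6278
Stage 3 [53T→92T]: ω = 218.6278×53/92 = 125.9486 rpm, dir flips to −; running = −125.9486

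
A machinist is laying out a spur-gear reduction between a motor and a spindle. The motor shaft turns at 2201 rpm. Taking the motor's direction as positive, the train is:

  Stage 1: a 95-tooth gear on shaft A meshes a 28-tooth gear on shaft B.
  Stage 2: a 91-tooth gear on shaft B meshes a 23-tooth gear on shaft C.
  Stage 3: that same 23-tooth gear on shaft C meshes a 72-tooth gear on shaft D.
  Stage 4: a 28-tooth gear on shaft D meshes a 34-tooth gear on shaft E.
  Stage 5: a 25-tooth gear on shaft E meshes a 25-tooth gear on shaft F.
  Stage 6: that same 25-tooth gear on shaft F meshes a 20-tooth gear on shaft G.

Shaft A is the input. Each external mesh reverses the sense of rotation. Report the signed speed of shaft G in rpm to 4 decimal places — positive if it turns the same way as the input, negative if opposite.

+9715.9135 rpm (same as input, |ω| = 9715.9135 rpm)

Stage 1 [95T→28T]: ω = 2201.0000×95/28 = 7467.6786 rpm, dir flips to −; running = −7467.6786
Stage 2 [91T→23T]: ω = 7467.6786×91/23 = 29546.0326 rpm, dir flips to +; running = +29546.0326
Stage 3 [23T→72T]: ω = 29546.0326×23/72 = 9438.3160 rpm, dir flips to −; running = −9438.3160
Stage 4 [28T→34T]: ω = 9438.3160×28/34 = 7772.7308 rpm, dir flips to +; running = +7772.7308
Stage 5 [25T→25T]: ω = 7772.7308×25/25 = 7772.7308 rpm, dir flips to −; running = −7772.7308
Stage 6 [25T→20T]: ω = 7772.7308×25/20 = 9715.9135 rpm, dir flips to +; running = +9715.9135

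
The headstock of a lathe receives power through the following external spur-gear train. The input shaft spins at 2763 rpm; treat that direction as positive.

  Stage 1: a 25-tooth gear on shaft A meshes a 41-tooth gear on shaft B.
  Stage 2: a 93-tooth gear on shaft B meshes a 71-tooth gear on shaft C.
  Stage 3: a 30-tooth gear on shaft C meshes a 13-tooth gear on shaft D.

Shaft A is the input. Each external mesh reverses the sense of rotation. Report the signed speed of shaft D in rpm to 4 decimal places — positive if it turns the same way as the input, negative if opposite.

Stage 1 [25T→41T]: ω = 2763.0000×25/41 = 1684.7561 rpm, dir flips to −; running = −1684.7561
Stage 2 [93T→71T]: ω = 1684.7561×93/71 = 2206.7932 rpm, dir flips to +; running = +2206.7932
Stage 3 [30T→13T]: ω = 2206.7932×30/13 = 5092.5997 rpm, dir flips to −; running = −5092.5997

-5092.5997 rpm (opposite to input, |ω| = 5092.5997 rpm)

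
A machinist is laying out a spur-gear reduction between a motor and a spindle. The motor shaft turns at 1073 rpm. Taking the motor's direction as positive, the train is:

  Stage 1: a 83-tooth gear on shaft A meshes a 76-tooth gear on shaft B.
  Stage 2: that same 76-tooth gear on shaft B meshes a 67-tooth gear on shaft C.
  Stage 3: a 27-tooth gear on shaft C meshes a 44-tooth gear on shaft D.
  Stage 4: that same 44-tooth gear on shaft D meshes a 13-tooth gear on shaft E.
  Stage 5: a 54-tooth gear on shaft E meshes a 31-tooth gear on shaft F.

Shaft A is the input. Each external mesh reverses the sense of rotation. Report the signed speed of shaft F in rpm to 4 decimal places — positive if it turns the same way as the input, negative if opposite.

-4809.0079 rpm (opposite to input, |ω| = 4809.0079 rpm)

Stage 1 [83T→76T]: ω = 1073.0000×83/76 = 1171.8289 rpm, dir flips to −; running = −1171.8289
Stage 2 [76T→67T]: ω = 1171.8289×76/67 = 1329.2388 rpm, dir flips to +; running = +1329.2388
Stage 3 [27T→44T]: ω = 1329.2388×27/44 = 815.6693 rpm, dir flips to −; running = −815.6693
Stage 4 [44T→13T]: ω = 815.6693×44/13 = 2760.7268 rpm, dir flips to +; running = +2760.7268
Stage 5 [54T→31T]: ω = 2760.7268×54/31 = 4809.0079 rpm, dir flips to −; running = −4809.0079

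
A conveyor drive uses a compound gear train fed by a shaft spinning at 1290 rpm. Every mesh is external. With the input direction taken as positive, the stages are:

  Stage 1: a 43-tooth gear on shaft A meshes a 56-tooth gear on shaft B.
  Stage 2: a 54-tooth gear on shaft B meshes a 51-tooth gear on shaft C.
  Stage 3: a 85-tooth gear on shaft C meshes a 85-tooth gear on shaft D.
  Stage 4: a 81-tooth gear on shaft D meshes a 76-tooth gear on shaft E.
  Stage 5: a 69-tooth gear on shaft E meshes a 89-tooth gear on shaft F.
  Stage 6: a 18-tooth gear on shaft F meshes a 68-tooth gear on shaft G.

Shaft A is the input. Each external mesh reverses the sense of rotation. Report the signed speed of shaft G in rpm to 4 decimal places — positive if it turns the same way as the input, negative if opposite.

Stage 1 [43T→56T]: ω = 1290.0000×43/56 = 990.5357 rpm, dir flips to −; running = −990.5357
Stage 2 [54T→51T]: ω = 990.5357×54/51 = 1048.8025 rpm, dir flips to +; running = +1048.8025
Stage 3 [85T→85T]: ω = 1048.8025×85/85 = 1048.8025 rpm, dir flips to −; running = −1048.8025
Stage 4 [81T→76T]: ω = 1048.8025×81/76 = 1117.8027 rpm, dir flips to +; running = +1117.8027
Stage 5 [69T→89T]: ω = 1117.8027×69/89 = 866.6111 rpm, dir flips to −; running = −866.6111
Stage 6 [18T→68T]: ω = 866.6111×18/68 = 229.3970 rpm, dir flips to +; running = +229.3970

+229.3970 rpm (same as input, |ω| = 229.3970 rpm)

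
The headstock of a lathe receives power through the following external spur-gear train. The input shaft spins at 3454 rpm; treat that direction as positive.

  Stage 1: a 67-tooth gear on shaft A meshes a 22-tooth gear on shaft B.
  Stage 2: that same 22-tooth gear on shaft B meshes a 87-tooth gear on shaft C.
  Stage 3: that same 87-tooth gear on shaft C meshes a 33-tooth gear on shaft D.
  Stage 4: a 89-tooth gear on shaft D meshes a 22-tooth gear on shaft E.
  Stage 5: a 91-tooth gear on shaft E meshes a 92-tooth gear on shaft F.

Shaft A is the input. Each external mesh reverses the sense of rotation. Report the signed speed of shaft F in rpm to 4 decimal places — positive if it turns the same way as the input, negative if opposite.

-28061.0609 rpm (opposite to input, |ω| = 28061.0609 rpm)

Stage 1 [67T→22T]: ω = 3454.0000×67/22 = 10519.0000 rpm, dir flips to −; running = −10519.0000
Stage 2 [22T→87T]: ω = 10519.0000×22/87 = 2659.9770 rpm, dir flips to +; running = +2659.9770
Stage 3 [87T→33T]: ω = 2659.9770×87/33 = 7012.6667 rpm, dir flips to −; running = −7012.6667
Stage 4 [89T→22T]: ω = 7012.6667×89/22 = 28369.4242 rpm, dir flips to +; running = +28369.4242
Stage 5 [91T→92T]: ω = 28369.4242×91/92 = 28061.0609 rpm, dir flips to −; running = −28061.0609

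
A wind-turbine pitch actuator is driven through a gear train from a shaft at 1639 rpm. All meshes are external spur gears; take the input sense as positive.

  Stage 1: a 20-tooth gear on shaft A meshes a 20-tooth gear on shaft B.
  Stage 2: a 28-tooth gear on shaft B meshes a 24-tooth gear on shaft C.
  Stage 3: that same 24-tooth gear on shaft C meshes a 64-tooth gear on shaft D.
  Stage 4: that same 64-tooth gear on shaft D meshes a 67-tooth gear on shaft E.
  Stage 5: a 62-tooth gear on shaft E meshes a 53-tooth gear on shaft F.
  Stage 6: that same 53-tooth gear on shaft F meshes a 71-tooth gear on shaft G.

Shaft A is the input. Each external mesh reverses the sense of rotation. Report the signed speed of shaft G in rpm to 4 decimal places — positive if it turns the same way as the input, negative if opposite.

+598.1299 rpm (same as input, |ω| = 598.1299 rpm)

Stage 1 [20T→20T]: ω = 1639.0000×20/20 = 1639.0000 rpm, dir flips to −; running = −1639.0000
Stage 2 [28T→24T]: ω = 1639.0000×28/24 = 1912.1667 rpm, dir flips to +; running = +1912.1667
Stage 3 [24T→64T]: ω = 1912.1667×24/64 = 717.0625 rpm, dir flips to −; running = −717.0625
Stage 4 [64T→67T]: ω = 717.0625×64/67 = 684.9552 rpm, dir flips to +; running = +684.9552
Stage 5 [62T→53T]: ω = 684.9552×62/53 = 801.2684 rpm, dir flips to −; running = −801.2684
Stage 6 [53T→71T]: ω = 801.2684×53/71 = 598.1299 rpm, dir flips to +; running = +598.1299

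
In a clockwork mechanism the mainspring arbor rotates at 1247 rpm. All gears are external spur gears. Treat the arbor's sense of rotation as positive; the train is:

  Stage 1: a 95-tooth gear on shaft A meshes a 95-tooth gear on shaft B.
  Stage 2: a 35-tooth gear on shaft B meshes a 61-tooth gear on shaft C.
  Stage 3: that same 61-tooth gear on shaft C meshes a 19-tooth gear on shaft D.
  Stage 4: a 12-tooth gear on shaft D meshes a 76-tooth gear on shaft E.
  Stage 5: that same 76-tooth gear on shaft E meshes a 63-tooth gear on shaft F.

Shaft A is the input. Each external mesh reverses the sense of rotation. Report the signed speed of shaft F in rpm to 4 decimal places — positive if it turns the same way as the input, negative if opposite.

-437.5439 rpm (opposite to input, |ω| = 437.5439 rpm)

Stage 1 [95T→95T]: ω = 1247.0000×95/95 = 1247.0000 rpm, dir flips to −; running = −1247.0000
Stage 2 [35T→61T]: ω = 1247.0000×35/61 = 715.4918 rpm, dir flips to +; running = +715.4918
Stage 3 [61T→19T]: ω = 715.4918×61/19 = 2297.1053 rpm, dir flips to −; running = −2297.1053
Stage 4 [12T→76T]: ω = 2297.1053×12/76 = 362.7008 rpm, dir flips to +; running = +362.7008
Stage 5 [76T→63T]: ω = 362.7008×76/63 = 437.5439 rpm, dir flips to −; running = −437.5439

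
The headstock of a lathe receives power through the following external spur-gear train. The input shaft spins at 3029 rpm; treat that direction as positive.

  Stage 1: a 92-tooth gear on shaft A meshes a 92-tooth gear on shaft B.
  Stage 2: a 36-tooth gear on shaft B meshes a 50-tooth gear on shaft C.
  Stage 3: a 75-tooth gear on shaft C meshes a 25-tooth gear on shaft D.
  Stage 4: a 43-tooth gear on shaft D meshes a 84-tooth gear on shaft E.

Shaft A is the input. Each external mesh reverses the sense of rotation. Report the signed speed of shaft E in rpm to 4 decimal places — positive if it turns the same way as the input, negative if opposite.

+3349.2086 rpm (same as input, |ω| = 3349.2086 rpm)

Stage 1 [92T→92T]: ω = 3029.0000×92/92 = 3029.0000 rpm, dir flips to −; running = −3029.0000
Stage 2 [36T→50T]: ω = 3029.0000×36/50 = 2180.8800 rpm, dir flips to +; running = +2180.8800
Stage 3 [75T→25T]: ω = 2180.8800×75/25 = 6542.6400 rpm, dir flips to −; running = −6542.6400
Stage 4 [43T→84T]: ω = 6542.6400×43/84 = 3349.2086 rpm, dir flips to +; running = +3349.2086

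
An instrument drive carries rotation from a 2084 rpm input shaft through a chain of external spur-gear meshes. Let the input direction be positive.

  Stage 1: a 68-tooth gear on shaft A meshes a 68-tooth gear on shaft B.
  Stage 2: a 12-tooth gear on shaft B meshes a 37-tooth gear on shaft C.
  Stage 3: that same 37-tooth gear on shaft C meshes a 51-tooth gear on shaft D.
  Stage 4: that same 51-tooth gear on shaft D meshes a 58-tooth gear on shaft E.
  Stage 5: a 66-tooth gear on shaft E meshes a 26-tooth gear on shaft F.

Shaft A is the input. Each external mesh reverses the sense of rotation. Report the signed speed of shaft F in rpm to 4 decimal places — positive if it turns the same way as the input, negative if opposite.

Stage 1 [68T→68T]: ω = 2084.0000×68/68 = 2084.0000 rpm, dir flips to −; running = −2084.0000
Stage 2 [12T→37T]: ω = 2084.0000×12/37 = 675.8919 rpm, dir flips to +; running = +675.8919
Stage 3 [37T→51T]: ω = 675.8919×37/51 = 490.3529 rpm, dir flips to −; running = −490.3529
Stage 4 [51T→58T]: ω = 490.3529×51/58 = 431.1724 rpm, dir flips to +; running = +431.1724
Stage 5 [66T→26T]: ω = 431.1724×66/26 = 1094.5146 rpm, dir flips to −; running = −1094.5146

-1094.5146 rpm (opposite to input, |ω| = 1094.5146 rpm)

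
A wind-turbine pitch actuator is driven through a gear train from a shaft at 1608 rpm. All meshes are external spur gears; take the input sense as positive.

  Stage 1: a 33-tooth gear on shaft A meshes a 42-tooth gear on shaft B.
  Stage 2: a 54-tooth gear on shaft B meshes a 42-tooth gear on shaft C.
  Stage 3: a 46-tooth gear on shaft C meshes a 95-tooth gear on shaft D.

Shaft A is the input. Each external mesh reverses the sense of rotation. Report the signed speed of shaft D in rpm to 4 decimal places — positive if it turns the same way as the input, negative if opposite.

Stage 1 [33T→42T]: ω = 1608.0000×33/42 = 1263.4286 rpm, dir flips to −; running = −1263.4286
Stage 2 [54T→42T]: ω = 1263.4286×54/42 = 1624.4082 rpm, dir flips to +; running = +1624.4082
Stage 3 [46T→95T]: ω = 1624.4082×46/95 = 786.5555 rpm, dir flips to −; running = −786.5555

-786.5555 rpm (opposite to input, |ω| = 786.5555 rpm)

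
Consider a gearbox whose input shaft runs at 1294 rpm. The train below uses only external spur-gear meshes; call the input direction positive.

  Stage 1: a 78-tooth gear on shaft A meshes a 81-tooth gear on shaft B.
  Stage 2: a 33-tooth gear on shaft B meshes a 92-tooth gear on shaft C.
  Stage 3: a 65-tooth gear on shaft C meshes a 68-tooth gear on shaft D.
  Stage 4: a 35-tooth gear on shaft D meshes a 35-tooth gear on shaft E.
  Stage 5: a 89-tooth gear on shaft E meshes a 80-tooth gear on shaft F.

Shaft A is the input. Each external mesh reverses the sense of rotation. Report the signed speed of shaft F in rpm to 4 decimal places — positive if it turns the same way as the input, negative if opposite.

Stage 1 [78T→81T]: ω = 1294.0000×78/81 = 1246.0741 rpm, dir flips to −; running = −1246.0741
Stage 2 [33T→92T]: ω = 1246.0741×33/92 = 446.9614 rpm, dir flips to +; running = +446.9614
Stage 3 [65T→68T]: ω = 446.9614×65/68 = 427.2425 rpm, dir flips to −; running = −427.2425
Stage 4 [35T→35T]: ω = 427.2425×35/35 = 427.2425 rpm, dir flips to +; running = +427.2425
Stage 5 [89T→80T]: ω = 427.2425×89/80 = 475.3072 rpm, dir flips to −; running = −475.3072

-475.3072 rpm (opposite to input, |ω| = 475.3072 rpm)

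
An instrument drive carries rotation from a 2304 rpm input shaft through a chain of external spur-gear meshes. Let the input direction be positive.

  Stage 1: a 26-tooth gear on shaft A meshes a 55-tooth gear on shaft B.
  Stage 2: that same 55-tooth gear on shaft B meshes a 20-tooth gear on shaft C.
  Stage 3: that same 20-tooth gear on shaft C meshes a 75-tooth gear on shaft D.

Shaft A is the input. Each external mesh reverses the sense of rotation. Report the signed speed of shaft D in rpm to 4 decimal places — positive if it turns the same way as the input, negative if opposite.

-798.7200 rpm (opposite to input, |ω| = 798.7200 rpm)

Stage 1 [26T→55T]: ω = 2304.0000×26/55 = 1089.1636 rpm, dir flips to −; running = −1089.1636
Stage 2 [55T→20T]: ω = 1089.1636×55/20 = 2995.2000 rpm, dir flips to +; running = +2995.2000
Stage 3 [20T→75T]: ω = 2995.2000×20/75 = 798.7200 rpm, dir flips to −; running = −798.7200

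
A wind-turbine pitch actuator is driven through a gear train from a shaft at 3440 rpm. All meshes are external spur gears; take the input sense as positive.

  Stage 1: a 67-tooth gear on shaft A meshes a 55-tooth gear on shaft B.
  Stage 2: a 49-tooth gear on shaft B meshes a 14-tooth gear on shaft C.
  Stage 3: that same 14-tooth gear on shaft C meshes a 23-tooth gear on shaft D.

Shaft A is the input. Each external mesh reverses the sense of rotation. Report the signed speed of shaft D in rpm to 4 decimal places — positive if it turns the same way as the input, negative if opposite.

-8927.6838 rpm (opposite to input, |ω| = 8927.6838 rpm)

Stage 1 [67T→55T]: ω = 3440.0000×67/55 = 4190.5455 rpm, dir flips to −; running = −4190.5455
Stage 2 [49T→14T]: ω = 4190.5455×49/14 = 14666.9091 rpm, dir flips to +; running = +14666.9091
Stage 3 [14T→23T]: ω = 14666.9091×14/23 = 8927.6838 rpm, dir flips to −; running = −8927.6838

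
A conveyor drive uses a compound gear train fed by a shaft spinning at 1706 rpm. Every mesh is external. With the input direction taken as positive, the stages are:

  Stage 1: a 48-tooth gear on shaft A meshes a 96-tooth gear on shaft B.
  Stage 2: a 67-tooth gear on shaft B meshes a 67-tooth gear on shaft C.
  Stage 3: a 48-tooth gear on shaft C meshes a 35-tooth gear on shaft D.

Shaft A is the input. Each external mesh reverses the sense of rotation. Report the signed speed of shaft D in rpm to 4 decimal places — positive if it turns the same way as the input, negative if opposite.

Stage 1 [48T→96T]: ω = 1706.0000×48/96 = 853.0000 rpm, dir flips to −; running = −853.0000
Stage 2 [67T→67T]: ω = 853.0000×67/67 = 853.0000 rpm, dir flips to +; running = +853.0000
Stage 3 [48T→35T]: ω = 853.0000×48/35 = 1169.8286 rpm, dir flips to −; running = −1169.8286

-1169.8286 rpm (opposite to input, |ω| = 1169.8286 rpm)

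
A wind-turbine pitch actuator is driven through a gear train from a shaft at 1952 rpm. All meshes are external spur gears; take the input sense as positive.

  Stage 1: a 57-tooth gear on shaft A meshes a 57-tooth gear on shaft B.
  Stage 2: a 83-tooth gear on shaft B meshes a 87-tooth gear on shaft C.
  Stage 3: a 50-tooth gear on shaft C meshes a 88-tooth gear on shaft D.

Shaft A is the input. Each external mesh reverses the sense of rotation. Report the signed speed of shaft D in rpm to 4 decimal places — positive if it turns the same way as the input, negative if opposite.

Stage 1 [57T→57T]: ω = 1952.0000×57/57 = 1952.0000 rpm, dir flips to −; running = −1952.0000
Stage 2 [83T→87T]: ω = 1952.0000×83/87 = 1862.2529 rpm, dir flips to +; running = +1862.2529
Stage 3 [50T→88T]: ω = 1862.2529×50/88 = 1058.0982 rpm, dir flips to −; running = −1058.0982

-1058.0982 rpm (opposite to input, |ω| = 1058.0982 rpm)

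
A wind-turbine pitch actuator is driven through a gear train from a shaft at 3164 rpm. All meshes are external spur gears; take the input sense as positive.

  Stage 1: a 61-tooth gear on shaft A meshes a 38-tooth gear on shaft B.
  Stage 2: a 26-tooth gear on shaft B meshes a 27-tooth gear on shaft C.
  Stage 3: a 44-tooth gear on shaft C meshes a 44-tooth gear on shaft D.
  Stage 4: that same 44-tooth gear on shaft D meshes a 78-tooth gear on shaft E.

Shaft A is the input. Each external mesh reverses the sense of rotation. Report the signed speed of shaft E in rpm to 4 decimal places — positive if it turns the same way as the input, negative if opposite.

+2758.9916 rpm (same as input, |ω| = 2758.9916 rpm)

Stage 1 [61T→38T]: ω = 3164.0000×61/38 = 5079.0526 rpm, dir flips to −; running = −5079.0526
Stage 2 [26T→27T]: ω = 5079.0526×26/27 = 4890.9396 rpm, dir flips to +; running = +4890.9396
Stage 3 [44T→44T]: ω = 4890.9396×44/44 = 4890.9396 rpm, dir flips to −; running = −4890.9396
Stage 4 [44T→78T]: ω = 4890.9396×44/78 = 2758.9916 rpm, dir flips to +; running = +2758.9916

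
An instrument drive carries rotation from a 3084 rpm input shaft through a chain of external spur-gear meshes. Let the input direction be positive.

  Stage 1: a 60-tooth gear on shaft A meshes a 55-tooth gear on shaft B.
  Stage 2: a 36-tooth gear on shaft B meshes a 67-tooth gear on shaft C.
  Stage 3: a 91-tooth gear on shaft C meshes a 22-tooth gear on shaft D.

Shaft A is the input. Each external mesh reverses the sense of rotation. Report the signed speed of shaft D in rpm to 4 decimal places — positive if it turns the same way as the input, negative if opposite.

-7477.3781 rpm (opposite to input, |ω| = 7477.3781 rpm)

Stage 1 [60T→55T]: ω = 3084.0000×60/55 = 3364.3636 rpm, dir flips to −; running = −3364.3636
Stage 2 [36T→67T]: ω = 3364.3636×36/67 = 1807.7178 rpm, dir flips to +; running = +1807.7178
Stage 3 [91T→22T]: ω = 1807.7178×91/22 = 7477.3781 rpm, dir flips to −; running = −7477.3781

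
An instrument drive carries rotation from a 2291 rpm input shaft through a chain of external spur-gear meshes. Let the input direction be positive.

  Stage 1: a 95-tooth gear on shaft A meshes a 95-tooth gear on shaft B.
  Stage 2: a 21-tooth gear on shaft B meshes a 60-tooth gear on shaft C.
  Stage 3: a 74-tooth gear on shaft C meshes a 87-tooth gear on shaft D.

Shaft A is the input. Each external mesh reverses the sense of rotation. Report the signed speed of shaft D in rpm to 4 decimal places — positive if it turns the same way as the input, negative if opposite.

Stage 1 [95T→95T]: ω = 2291.0000×95/95 = 2291.0000 rpm, dir flips to −; running = −2291.0000
Stage 2 [21T→60T]: ω = 2291.0000×21/60 = 801.8500 rpm, dir flips to +; running = +801.8500
Stage 3 [74T→87T]: ω = 801.8500×74/87 = 682.0333 rpm, dir flips to −; running = −682.0333

-682.0333 rpm (opposite to input, |ω| = 682.0333 rpm)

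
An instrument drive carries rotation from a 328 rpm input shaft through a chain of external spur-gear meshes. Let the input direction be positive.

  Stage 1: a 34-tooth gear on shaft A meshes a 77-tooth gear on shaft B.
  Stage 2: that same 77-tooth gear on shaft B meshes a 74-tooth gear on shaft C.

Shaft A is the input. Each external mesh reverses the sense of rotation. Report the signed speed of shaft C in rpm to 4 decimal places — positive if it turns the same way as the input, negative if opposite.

Stage 1 [34T→77T]: ω = 328.0000×34/77 = 144.8312 rpm, dir flips to −; running = −144.8312
Stage 2 [77T→74T]: ω = 144.8312×77/74 = 150.7027 rpm, dir flips to +; running = +150.7027

+150.7027 rpm (same as input, |ω| = 150.7027 rpm)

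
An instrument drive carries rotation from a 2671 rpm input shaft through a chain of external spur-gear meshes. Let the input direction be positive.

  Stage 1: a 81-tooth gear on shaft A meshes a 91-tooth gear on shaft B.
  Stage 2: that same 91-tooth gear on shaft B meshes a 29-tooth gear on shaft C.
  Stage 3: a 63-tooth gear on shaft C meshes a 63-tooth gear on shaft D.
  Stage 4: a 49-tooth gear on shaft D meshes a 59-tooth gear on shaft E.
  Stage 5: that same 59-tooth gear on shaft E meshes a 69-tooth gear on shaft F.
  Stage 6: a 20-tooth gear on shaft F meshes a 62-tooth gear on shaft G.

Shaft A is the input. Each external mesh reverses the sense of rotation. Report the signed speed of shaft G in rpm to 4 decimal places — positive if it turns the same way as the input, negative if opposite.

Stage 1 [81T→91T]: ω = 2671.0000×81/91 = 2377.4835 rpm, dir flips to −; running = −2377.4835
Stage 2 [91T→29T]: ω = 2377.4835×91/29 = 7460.3793 rpm, dir flips to +; running = +7460.3793
Stage 3 [63T→63T]: ω = 7460.3793×63/63 = 7460.3793 rpm, dir flips to −; running = −7460.3793
Stage 4 [49T→59T]: ω = 7460.3793×49/59 = 6195.9082 rpm, dir flips to +; running = +6195.9082
Stage 5 [59T→69T]: ω = 6195.9082×59/69 = 5297.9505 rpm, dir flips to −; running = −5297.9505
Stage 6 [20T→62T]: ω = 5297.9505×20/62 = 1709.0163 rpm, dir flips to +; running = +1709.0163

+1709.0163 rpm (same as input, |ω| = 1709.0163 rpm)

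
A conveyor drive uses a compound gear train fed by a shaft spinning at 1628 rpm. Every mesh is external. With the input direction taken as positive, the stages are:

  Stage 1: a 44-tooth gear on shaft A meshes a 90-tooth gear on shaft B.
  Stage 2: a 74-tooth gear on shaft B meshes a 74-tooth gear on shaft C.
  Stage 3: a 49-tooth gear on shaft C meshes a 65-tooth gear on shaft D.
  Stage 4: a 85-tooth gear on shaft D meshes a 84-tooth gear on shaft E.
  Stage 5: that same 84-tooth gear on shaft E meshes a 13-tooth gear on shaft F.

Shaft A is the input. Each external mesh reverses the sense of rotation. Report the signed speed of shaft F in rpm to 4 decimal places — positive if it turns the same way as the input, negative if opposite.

-3923.0412 rpm (opposite to input, |ω| = 3923.0412 rpm)

Stage 1 [44T→90T]: ω = 1628.0000×44/90 = 795.9111 rpm, dir flips to −; running = −795.9111
Stage 2 [74T→74T]: ω = 795.9111×74/74 = 795.9111 rpm, dir flips to +; running = +795.9111
Stage 3 [49T→65T]: ω = 795.9111×49/65 = 599.9945 rpm, dir flips to −; running = −599.9945
Stage 4 [85T→84T]: ω = 599.9945×85/84 = 607.1373 rpm, dir flips to +; running = +607.1373
Stage 5 [84T→13T]: ω = 607.1373×84/13 = 3923.0412 rpm, dir flips to −; running = −3923.0412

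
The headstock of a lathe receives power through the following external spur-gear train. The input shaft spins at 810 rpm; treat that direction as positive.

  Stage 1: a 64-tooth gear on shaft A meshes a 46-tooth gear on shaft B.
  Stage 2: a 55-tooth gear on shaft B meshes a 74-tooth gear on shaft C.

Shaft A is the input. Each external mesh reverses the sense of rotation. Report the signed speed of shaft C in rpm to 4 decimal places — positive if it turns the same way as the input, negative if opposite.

Stage 1 [64T→46T]: ω = 810.0000×64/46 = 1126.9565 rpm, dir flips to −; running = −1126.9565
Stage 2 [55T→74T]: ω = 1126.9565×55/74 = 837.6028 rpm, dir flips to +; running = +837.6028

+837.6028 rpm (same as input, |ω| = 837.6028 rpm)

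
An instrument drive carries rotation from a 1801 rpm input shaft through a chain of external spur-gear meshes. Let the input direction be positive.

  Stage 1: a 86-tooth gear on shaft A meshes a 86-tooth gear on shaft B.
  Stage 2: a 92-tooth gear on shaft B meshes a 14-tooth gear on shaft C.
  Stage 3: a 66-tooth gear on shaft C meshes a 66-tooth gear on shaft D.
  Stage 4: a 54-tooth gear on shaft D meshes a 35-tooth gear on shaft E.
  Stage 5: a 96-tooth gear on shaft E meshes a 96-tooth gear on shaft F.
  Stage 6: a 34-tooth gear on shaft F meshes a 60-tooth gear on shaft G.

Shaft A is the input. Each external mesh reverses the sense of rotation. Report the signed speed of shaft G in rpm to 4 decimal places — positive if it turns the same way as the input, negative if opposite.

Stage 1 [86T→86T]: ω = 1801.0000×86/86 = 1801.0000 rpm, dir flips to −; running = −1801.0000
Stage 2 [92T→14T]: ω = 1801.0000×92/14 = 11835.1429 rpm, dir flips to +; running = +11835.1429
Stage 3 [66T→66T]: ω = 11835.1429×66/66 = 11835.1429 rpm, dir flips to −; running = −11835.1429
Stage 4 [54T→35T]: ω = 11835.1429×54/35 = 18259.9347 rpm, dir flips to +; running = +18259.9347
Stage 5 [96T→96T]: ω = 18259.9347×96/96 = 18259.9347 rpm, dir flips to −; running = −18259.9347
Stage 6 [34T→60T]: ω = 18259.9347×34/60 = 10347.2963 rpm, dir flips to +; running = +10347.2963

+10347.2963 rpm (same as input, |ω| = 10347.2963 rpm)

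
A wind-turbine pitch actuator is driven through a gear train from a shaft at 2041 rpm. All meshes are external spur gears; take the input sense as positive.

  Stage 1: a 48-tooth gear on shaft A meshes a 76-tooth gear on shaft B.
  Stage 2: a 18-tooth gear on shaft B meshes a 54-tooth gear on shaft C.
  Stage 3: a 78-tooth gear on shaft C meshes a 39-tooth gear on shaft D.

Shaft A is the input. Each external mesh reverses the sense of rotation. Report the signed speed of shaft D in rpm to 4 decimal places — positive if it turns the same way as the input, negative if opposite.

Stage 1 [48T→76T]: ω = 2041.0000×48/76 = 1289.0526 rpm, dir flips to −; running = −1289.0526
Stage 2 [18T→54T]: ω = 1289.0526×18/54 = 429.6842 rpm, dir flips to +; running = +429.6842
Stage 3 [78T→39T]: ω = 429.6842×78/39 = 859.3684 rpm, dir flips to −; running = −859.3684

-859.3684 rpm (opposite to input, |ω| = 859.3684 rpm)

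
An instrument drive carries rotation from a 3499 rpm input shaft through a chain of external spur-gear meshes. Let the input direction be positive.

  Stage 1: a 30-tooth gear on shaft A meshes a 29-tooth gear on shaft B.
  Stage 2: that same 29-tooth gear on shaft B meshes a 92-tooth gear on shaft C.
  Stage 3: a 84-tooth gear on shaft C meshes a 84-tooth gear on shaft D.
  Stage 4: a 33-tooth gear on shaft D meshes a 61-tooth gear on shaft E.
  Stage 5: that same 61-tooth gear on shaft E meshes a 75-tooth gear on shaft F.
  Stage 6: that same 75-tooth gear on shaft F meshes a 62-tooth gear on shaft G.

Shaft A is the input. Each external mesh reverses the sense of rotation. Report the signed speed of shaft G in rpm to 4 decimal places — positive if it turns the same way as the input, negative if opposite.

+607.2949 rpm (same as input, |ω| = 607.2949 rpm)

Stage 1 [30T→29T]: ω = 3499.0000×30/29 = 3619.6552 rpm, dir flips to −; running = −3619.6552
Stage 2 [29T→92T]: ω = 3619.6552×29/92 = 1140.9783 rpm, dir flips to +; running = +1140.9783
Stage 3 [84T→84T]: ω = 1140.9783×84/84 = 1140.9783 rpm, dir flips to −; running = −1140.9783
Stage 4 [33T→61T]: ω = 1140.9783×33/61 = 617.2505 rpm, dir flips to +; running = +617.2505
Stage 5 [61T→75T]: ω = 617.2505×61/75 = 502.0304 rpm, dir flips to −; running = −502.0304
Stage 6 [75T→62T]: ω = 502.0304×75/62 = 607.2949 rpm, dir flips to +; running = +607.2949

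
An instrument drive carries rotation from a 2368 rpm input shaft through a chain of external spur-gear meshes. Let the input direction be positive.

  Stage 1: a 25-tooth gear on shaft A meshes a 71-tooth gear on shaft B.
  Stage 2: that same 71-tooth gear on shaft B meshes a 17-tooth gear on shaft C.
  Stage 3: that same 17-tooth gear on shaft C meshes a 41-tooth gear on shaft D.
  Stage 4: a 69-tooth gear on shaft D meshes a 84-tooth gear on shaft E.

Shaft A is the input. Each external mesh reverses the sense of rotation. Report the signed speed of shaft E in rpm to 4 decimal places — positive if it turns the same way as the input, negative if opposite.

+1186.0627 rpm (same as input, |ω| = 1186.0627 rpm)

Stage 1 [25T→71T]: ω = 2368.0000×25/71 = 833.8028 rpm, dir flips to −; running = −833.8028
Stage 2 [71T→17T]: ω = 833.8028×71/17 = 3482.3529 rpm, dir flips to +; running = +3482.3529
Stage 3 [17T→41T]: ω = 3482.3529×17/41 = 1443.9024 rpm, dir flips to −; running = −1443.9024
Stage 4 [69T→84T]: ω = 1443.9024×69/84 = 1186.0627 rpm, dir flips to +; running = +1186.0627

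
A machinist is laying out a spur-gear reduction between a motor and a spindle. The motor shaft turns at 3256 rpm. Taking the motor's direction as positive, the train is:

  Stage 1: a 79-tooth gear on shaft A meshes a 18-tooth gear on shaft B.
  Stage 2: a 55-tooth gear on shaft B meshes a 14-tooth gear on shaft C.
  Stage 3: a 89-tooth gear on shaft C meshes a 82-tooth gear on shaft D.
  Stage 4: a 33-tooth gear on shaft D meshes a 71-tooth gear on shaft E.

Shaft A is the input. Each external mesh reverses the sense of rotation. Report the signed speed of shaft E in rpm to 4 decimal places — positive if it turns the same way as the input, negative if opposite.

+28320.7912 rpm (same as input, |ω| = 28320.7912 rpm)

Stage 1 [79T→18T]: ω = 3256.0000×79/18 = 14290.2222 rpm, dir flips to −; running = −14290.2222
Stage 2 [55T→14T]: ω = 14290.2222×55/14 = 56140.1587 rpm, dir flips to +; running = +56140.1587
Stage 3 [89T→82T]: ω = 56140.1587×89/82 = 60932.6113 rpm, dir flips to −; running = −60932.6113
Stage 4 [33T→71T]: ω = 60932.6113×33/71 = 28320.7912 rpm, dir flips to +; running = +28320.7912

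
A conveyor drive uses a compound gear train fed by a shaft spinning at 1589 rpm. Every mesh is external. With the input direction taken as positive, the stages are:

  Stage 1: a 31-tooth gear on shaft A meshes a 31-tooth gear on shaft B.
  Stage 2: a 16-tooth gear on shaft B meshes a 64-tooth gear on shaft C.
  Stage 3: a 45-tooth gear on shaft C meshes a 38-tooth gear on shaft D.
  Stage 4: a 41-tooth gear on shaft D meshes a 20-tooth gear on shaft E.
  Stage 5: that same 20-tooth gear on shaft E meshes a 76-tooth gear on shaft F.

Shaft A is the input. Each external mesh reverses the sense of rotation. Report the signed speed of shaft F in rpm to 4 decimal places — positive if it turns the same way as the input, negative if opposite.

-253.7833 rpm (opposite to input, |ω| = 253.7833 rpm)

Stage 1 [31T→31T]: ω = 1589.0000×31/31 = 1589.0000 rpm, dir flips to −; running = −1589.0000
Stage 2 [16T→64T]: ω = 1589.0000×16/64 = 397.2500 rpm, dir flips to +; running = +397.2500
Stage 3 [45T→38T]: ω = 397.2500×45/38 = 470.4276 rpm, dir flips to −; running = −470.4276
Stage 4 [41T→20T]: ω = 470.4276×41/20 = 964.3766 rpm, dir flips to +; running = +964.3766
Stage 5 [20T→76T]: ω = 964.3766×20/76 = 253.7833 rpm, dir flips to −; running = −253.7833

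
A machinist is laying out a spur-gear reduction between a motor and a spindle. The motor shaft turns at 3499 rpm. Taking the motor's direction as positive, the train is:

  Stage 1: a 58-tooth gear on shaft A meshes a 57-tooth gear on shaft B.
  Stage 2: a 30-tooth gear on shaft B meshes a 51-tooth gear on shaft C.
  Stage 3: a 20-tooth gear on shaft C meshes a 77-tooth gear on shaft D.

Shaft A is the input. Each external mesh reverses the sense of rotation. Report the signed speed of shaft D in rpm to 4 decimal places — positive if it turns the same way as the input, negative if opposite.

Stage 1 [58T→57T]: ω = 3499.0000×58/57 = 3560.3860 rpm, dir flips to −; running = −3560.3860
Stage 2 [30T→51T]: ω = 3560.3860×30/51 = 2094.3447 rpm, dir flips to +; running = +2094.3447
Stage 3 [20T→77T]: ω = 2094.3447×20/77 = 543.9856 rpm, dir flips to −; running = −543.9856

-543.9856 rpm (opposite to input, |ω| = 543.9856 rpm)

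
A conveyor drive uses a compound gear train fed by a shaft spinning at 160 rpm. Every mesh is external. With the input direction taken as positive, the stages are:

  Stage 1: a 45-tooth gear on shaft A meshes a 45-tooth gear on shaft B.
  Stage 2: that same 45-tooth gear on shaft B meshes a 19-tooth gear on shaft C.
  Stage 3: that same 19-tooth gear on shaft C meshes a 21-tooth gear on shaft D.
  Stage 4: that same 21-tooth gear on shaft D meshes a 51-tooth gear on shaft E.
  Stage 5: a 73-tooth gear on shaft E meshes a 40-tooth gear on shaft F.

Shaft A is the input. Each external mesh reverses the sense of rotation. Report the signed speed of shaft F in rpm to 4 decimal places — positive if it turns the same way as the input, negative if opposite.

Stage 1 [45T→45T]: ω = 160.0000×45/45 = 160.0000 rpm, dir flips to −; running = −160.0000
Stage 2 [45T→19T]: ω = 160.0000×45/19 = 378.9474 rpm, dir flips to +; running = +378.9474
Stage 3 [19T→21T]: ω = 378.9474×19/21 = 342.8571 rpm, dir flips to −; running = −342.8571
Stage 4 [21T→51T]: ω = 342.8571×21/51 = 141.1765 rpm, dir flips to +; running = +141.1765
Stage 5 [73T→40T]: ω = 141.1765×73/40 = 257.6471 rpm, dir flips to −; running = −257.6471

-257.6471 rpm (opposite to input, |ω| = 257.6471 rpm)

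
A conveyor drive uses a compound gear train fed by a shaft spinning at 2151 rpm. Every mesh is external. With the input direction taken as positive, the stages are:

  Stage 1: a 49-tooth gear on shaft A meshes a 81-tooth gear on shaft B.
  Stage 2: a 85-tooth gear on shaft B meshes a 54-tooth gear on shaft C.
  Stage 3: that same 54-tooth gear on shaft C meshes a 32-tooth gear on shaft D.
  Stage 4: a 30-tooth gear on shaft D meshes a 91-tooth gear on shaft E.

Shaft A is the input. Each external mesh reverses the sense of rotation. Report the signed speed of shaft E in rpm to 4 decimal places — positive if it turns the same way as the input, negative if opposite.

Stage 1 [49T→81T]: ω = 2151.0000×49/81 = 1301.2222 rpm, dir flips to −; running = −1301.2222
Stage 2 [85T→54T]: ω = 1301.2222×85/54 = 2048.2202 rpm, dir flips to +; running = +2048.2202
Stage 3 [54T→32T]: ω = 2048.2202×54/32 = 3456.3715 rpm, dir flips to −; running = −3456.3715
Stage 4 [30T→91T]: ω = 3456.3715×30/91 = 1139.4631 rpm, dir flips to +; running = +1139.4631

+1139.4631 rpm (same as input, |ω| = 1139.4631 rpm)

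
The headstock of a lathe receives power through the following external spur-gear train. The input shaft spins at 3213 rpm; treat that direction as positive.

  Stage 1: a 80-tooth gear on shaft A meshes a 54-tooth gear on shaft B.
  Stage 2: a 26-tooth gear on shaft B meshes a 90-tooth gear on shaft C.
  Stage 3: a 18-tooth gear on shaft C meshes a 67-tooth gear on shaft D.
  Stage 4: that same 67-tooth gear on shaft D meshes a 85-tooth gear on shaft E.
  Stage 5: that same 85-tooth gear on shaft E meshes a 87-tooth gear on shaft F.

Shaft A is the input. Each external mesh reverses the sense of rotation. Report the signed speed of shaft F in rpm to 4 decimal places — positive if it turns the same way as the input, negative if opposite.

-284.5057 rpm (opposite to input, |ω| = 284.5057 rpm)

Stage 1 [80T→54T]: ω = 3213.0000×80/54 = 4760.0000 rpm, dir flips to −; running = −4760.0000
Stage 2 [26T→90T]: ω = 4760.0000×26/90 = 1375.1111 rpm, dir flips to +; running = +1375.1111
Stage 3 [18T→67T]: ω = 1375.1111×18/67 = 369.4328 rpm, dir flips to −; running = −369.4328
Stage 4 [67T→85T]: ω = 369.4328×67/85 = 291.2000 rpm, dir flips to +; running = +291.2000
Stage 5 [85T→87T]: ω = 291.2000×85/87 = 284.5057 rpm, dir flips to −; running = −284.5057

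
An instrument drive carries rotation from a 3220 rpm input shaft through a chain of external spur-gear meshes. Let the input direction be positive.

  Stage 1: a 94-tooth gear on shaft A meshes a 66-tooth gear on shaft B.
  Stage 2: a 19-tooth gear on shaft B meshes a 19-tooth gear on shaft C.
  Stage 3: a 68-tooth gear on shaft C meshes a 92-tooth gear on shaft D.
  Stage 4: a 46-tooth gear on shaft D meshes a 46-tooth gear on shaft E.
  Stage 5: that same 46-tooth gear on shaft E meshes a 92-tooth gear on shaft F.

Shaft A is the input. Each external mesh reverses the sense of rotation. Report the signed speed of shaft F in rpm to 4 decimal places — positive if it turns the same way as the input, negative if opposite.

Stage 1 [94T→66T]: ω = 3220.0000×94/66 = 4586.0606 rpm, dir flips to −; running = −4586.0606
Stage 2 [19T→19T]: ω = 4586.0606×19/19 = 4586.0606 rpm, dir flips to +; running = +4586.0606
Stage 3 [68T→92T]: ω = 4586.0606×68/92 = 3389.6970 rpm, dir flips to −; running = −3389.6970
Stage 4 [46T→46T]: ω = 3389.6970×46/46 = 3389.6970 rpm, dir flips to +; running = +3389.6970
Stage 5 [46T→92T]: ω = 3389.6970×46/92 = 1694.8485 rpm, dir flips to −; running = −1694.8485

-1694.8485 rpm (opposite to input, |ω| = 1694.8485 rpm)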